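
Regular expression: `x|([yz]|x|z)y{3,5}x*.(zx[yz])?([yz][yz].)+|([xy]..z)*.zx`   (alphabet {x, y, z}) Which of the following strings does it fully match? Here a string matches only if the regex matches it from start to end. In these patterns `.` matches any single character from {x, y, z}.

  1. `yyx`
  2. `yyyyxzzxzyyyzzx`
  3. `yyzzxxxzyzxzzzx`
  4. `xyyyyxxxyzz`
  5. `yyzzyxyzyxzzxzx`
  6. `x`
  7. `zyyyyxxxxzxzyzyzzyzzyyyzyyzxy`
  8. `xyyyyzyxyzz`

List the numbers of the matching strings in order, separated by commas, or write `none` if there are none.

1 → no match
2 → match
3 → match
4 → match
5 → match
6 → match
7 → no match
8 → match

2, 3, 4, 5, 6, 8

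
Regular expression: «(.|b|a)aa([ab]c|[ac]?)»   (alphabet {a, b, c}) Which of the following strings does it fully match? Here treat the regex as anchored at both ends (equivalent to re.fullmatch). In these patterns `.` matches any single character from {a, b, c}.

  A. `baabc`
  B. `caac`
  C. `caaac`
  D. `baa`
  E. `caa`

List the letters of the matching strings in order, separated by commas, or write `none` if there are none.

A → match
B → match
C → match
D → match
E → match

A, B, C, D, E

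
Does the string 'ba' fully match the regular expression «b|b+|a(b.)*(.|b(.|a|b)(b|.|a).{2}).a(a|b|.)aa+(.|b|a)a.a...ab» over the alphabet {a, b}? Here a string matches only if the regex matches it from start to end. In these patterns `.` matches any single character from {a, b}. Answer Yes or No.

No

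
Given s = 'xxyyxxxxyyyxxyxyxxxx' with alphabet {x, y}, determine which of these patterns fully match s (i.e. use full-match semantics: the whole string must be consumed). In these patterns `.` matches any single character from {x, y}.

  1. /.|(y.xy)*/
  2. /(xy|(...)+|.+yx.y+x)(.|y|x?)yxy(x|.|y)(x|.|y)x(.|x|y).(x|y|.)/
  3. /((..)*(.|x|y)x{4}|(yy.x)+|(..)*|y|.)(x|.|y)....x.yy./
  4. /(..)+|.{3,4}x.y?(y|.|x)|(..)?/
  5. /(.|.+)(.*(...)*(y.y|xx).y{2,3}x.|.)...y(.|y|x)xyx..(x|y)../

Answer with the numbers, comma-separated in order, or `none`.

1 → no match
2 → no match
3 → no match
4 → match
5 → match

4, 5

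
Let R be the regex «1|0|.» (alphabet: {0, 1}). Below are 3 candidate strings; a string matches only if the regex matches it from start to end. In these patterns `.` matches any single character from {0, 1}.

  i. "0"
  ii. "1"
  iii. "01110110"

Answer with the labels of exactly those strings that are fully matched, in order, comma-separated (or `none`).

i, ii

i. "0" → match
ii. "1" → match
iii. "01110110" → no match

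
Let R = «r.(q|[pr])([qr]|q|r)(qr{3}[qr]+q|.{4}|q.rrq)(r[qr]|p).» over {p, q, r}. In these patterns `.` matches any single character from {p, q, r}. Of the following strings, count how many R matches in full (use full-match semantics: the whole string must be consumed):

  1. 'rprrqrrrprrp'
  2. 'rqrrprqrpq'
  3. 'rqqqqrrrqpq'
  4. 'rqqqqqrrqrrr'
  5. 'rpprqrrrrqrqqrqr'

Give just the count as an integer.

4

1 → no match
2 → match
3 → match
4 → match
5 → match
Total matched: 4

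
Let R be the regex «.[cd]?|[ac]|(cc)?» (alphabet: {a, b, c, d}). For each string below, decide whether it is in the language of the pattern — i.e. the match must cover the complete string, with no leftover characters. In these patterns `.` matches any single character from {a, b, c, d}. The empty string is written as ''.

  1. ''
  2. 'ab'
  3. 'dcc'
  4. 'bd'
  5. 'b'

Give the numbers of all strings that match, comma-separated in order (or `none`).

1. '' → match
2. 'ab' → no match
3. 'dcc' → no match
4. 'bd' → match
5. 'b' → match

1, 4, 5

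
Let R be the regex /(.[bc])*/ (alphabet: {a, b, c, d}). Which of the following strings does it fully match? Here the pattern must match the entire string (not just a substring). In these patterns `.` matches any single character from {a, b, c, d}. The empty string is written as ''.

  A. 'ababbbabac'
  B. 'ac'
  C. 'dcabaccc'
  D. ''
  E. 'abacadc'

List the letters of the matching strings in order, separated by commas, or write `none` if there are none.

A → match
B → match
C → match
D → match
E → no match

A, B, C, D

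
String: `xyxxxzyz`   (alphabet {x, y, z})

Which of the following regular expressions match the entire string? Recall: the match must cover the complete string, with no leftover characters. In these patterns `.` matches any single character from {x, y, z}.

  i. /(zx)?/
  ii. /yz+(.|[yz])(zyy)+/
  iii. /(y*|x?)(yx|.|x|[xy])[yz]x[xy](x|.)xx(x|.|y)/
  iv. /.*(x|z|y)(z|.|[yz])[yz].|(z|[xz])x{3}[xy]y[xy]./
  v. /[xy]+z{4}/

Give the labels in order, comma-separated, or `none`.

i → no match
ii → no match — must start with `yz`
iii → no match
iv → match
v → no match

iv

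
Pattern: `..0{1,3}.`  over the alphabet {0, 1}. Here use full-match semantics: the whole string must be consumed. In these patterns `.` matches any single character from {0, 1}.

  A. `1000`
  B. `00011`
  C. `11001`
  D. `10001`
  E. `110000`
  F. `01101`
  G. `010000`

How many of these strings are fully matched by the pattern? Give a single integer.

A. `1000` → match
B. `00011` → no match
C. `11001` → match
D. `10001` → match
E. `110000` → match
F. `01101` → no match
G. `010000` → match
Total matched: 5

5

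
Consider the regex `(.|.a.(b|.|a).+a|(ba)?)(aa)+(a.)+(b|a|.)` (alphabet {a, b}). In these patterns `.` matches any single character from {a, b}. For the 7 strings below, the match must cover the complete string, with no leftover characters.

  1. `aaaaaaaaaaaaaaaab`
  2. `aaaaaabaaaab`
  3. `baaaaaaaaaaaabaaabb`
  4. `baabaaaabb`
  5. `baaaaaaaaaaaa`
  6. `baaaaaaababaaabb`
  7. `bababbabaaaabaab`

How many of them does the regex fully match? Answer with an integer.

6

1 → match
2 → match
3 → match
4 → no match
5 → match
6 → match
7 → match
Total matched: 6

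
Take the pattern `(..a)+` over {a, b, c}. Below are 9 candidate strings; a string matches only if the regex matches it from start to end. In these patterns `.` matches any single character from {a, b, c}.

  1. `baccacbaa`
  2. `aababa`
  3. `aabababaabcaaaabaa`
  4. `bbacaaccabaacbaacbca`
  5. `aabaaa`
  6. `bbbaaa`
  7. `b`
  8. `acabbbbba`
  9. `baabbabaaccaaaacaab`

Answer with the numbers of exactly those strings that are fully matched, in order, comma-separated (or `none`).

none

1 → no match
2 → no match
3 → no match
4 → no match
5 → no match
6 → no match
7 → no match — must end with `a`
8 → no match
9 → no match — must end with `a`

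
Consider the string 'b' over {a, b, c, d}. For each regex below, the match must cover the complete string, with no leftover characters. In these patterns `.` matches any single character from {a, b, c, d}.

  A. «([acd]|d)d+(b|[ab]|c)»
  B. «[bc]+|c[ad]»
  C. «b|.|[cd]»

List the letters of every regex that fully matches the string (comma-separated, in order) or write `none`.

A → no match
B → match
C → match

B, C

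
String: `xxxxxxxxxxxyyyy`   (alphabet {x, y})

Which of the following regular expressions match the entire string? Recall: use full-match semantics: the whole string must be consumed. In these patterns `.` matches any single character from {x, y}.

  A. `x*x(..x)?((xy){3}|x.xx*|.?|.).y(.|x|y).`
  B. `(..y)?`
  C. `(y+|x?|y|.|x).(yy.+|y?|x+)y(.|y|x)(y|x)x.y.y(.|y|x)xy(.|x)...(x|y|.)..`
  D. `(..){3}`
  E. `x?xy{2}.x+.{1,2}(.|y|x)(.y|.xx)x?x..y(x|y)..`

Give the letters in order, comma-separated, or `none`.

A → match
B → no match
C → no match
D → no match
E → no match

A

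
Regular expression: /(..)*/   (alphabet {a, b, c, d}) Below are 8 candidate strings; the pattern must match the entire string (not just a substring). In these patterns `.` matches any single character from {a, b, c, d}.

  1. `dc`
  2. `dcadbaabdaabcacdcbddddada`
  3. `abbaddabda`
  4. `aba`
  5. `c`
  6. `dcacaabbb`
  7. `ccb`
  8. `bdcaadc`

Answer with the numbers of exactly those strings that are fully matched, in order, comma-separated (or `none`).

1, 3

1 → match
2 → no match
3 → match
4 → no match
5 → no match
6 → no match
7 → no match
8 → no match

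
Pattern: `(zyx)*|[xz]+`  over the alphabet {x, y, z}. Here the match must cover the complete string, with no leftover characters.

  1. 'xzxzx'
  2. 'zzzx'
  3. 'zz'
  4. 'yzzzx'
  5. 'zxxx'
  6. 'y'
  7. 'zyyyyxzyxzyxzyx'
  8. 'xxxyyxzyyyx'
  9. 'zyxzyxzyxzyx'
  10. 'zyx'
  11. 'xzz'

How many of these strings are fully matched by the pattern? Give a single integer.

7

1 → match
2 → match
3 → match
4 → no match
5 → match
6 → no match
7 → no match
8 → no match
9 → match
10 → match
11 → match
Total matched: 7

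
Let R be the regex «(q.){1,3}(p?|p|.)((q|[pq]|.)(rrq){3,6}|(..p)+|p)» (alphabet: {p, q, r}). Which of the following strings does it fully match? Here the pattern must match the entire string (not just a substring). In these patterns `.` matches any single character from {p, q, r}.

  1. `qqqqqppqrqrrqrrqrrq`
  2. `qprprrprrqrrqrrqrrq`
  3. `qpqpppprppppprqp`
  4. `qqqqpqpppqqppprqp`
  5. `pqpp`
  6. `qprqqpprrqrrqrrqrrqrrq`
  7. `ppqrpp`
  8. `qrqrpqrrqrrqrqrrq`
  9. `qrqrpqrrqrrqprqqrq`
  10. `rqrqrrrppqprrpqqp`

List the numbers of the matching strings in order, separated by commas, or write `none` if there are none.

1 → no match
2 → no match
3 → match
4 → no match
5 → no match — must start with `q`
6 → no match
7 → no match — must start with `q`
8 → no match
9 → no match
10 → no match — must start with `q`

3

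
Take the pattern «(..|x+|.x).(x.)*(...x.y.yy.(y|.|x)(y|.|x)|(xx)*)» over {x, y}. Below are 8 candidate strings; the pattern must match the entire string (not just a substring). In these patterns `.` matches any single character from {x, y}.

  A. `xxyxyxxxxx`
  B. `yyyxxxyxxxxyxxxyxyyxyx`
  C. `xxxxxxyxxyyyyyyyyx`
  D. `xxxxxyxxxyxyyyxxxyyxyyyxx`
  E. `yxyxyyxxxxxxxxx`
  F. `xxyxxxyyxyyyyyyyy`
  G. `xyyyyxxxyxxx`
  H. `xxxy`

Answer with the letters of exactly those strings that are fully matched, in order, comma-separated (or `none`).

A → no match
B → no match
C → no match
D → no match
E → no match
F → match
G → no match
H → match

F, H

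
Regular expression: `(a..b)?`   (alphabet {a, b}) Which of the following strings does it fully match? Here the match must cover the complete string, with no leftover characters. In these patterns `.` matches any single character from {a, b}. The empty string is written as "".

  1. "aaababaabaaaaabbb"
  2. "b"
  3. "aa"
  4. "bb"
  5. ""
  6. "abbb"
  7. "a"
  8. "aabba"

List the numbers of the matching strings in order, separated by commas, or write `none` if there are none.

5, 6

1 → no match
2 → no match
3 → no match
4 → no match
5 → match
6 → match
7 → no match
8 → no match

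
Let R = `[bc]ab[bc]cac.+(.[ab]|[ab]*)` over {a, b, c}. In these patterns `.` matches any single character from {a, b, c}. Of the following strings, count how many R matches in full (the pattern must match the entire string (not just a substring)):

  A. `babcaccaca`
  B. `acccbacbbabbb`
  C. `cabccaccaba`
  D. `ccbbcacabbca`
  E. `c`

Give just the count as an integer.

1

A → no match
B → no match
C → match
D → no match
E → no match
Total matched: 1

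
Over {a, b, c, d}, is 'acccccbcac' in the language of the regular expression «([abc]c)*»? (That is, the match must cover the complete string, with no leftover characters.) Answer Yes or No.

Yes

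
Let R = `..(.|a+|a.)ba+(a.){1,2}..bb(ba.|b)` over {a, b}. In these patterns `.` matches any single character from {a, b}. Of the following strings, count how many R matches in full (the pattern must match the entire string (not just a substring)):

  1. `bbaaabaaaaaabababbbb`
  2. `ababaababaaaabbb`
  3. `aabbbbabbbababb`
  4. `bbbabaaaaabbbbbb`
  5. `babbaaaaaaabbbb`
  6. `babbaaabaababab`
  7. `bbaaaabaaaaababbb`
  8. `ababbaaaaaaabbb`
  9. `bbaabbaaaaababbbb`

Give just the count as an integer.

4

1 → match
2 → no match
3 → no match
4 → no match
5 → match
6 → no match
7 → match
8 → match
9 → no match
Total matched: 4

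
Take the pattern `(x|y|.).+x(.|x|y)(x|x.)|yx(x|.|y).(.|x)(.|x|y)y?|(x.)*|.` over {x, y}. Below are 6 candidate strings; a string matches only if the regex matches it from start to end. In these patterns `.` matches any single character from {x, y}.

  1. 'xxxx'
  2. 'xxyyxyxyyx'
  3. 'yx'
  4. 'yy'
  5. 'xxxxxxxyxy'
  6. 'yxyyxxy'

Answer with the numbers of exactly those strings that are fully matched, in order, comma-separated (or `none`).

1, 5, 6

1. 'xxxx' → match
2. 'xxyyxyxyyx' → no match
3. 'yx' → no match
4. 'yy' → no match
5. 'xxxxxxxyxy' → match
6. 'yxyyxxy' → match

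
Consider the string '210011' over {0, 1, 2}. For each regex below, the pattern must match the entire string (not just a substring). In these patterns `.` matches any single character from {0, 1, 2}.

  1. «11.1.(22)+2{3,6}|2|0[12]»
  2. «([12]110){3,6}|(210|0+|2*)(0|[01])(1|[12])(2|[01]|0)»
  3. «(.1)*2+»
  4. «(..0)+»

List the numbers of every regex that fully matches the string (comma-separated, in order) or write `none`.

1 → no match
2 → match
3 → no match — must end with '2'
4 → no match — must end with '0'

2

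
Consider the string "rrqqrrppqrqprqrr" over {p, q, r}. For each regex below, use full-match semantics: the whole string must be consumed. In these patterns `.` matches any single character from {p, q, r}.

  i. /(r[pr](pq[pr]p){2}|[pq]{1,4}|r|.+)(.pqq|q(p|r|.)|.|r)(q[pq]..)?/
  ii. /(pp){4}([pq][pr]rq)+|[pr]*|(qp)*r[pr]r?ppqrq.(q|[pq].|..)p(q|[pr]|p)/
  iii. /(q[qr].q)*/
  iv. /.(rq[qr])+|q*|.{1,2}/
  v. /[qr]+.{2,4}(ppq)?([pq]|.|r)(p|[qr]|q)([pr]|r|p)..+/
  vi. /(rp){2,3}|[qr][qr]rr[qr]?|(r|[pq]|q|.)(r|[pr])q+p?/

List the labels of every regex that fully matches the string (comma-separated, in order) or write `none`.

i, v

i → match
ii → no match
iii → no match
iv → no match
v → match
vi → no match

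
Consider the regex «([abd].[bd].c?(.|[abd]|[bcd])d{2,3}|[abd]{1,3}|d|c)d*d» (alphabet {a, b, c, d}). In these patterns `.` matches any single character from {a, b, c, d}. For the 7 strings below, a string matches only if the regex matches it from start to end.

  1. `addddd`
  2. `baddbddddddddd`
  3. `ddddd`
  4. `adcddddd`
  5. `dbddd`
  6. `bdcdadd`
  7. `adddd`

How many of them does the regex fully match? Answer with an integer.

1. `addddd` → match
2 → match
3. `ddddd` → match
4. `adcddddd` → no match
5. `dbddd` → match
6. `bdcdadd` → no match
7. `adddd` → match
Total matched: 5

5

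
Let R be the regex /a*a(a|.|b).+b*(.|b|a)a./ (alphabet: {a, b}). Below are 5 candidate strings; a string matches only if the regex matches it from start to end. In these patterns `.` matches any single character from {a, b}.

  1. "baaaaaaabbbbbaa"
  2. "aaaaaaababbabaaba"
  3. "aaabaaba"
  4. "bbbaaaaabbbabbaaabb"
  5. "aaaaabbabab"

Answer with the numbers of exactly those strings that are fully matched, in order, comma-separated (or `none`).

1 → no match
2 → no match
3 → no match
4 → no match
5 → match

5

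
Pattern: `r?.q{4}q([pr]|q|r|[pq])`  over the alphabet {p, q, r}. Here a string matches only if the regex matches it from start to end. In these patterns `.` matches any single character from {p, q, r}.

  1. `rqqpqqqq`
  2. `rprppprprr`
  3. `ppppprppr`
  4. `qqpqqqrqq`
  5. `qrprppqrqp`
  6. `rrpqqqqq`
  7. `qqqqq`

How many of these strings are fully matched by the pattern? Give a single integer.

1 → no match
2 → no match
3 → no match
4 → no match
5 → no match
6 → no match
7 → no match
Total matched: 0

0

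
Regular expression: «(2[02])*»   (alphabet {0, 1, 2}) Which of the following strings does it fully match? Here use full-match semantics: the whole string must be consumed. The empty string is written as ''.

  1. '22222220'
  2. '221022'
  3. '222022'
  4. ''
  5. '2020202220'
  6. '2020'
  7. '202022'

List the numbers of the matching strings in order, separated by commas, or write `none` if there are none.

1, 3, 4, 5, 6, 7

1 → match
2 → no match
3 → match
4 → match
5 → match
6 → match
7 → match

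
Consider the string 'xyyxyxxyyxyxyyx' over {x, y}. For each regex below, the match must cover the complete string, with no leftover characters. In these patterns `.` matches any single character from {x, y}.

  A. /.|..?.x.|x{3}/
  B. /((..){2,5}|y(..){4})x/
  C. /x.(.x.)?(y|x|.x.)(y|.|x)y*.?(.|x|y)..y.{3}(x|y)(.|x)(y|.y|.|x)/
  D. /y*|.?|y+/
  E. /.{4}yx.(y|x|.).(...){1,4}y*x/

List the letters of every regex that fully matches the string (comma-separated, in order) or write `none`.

A → no match
B → no match
C → match
D → no match
E → match

C, E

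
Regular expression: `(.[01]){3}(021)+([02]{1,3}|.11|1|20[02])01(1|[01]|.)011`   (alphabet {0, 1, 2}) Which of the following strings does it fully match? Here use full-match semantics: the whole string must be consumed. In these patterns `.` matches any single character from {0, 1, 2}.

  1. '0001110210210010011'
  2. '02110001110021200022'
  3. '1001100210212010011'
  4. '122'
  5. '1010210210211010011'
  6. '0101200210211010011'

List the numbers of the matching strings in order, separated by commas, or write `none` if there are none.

1, 3, 5, 6

1 → match
2 → no match — must end with '011'
3 → match
4 → no match — must end with '011'
5 → match
6 → match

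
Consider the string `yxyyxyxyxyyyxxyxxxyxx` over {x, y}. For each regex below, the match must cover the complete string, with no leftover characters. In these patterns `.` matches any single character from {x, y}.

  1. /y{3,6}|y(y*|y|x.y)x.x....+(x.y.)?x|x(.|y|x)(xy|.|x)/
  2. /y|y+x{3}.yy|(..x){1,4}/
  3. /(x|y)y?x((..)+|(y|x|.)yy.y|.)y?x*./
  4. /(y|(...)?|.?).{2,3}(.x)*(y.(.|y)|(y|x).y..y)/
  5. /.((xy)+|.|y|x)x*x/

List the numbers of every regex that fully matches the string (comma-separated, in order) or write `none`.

1 → match
2 → no match
3 → match
4 → no match
5 → no match

1, 3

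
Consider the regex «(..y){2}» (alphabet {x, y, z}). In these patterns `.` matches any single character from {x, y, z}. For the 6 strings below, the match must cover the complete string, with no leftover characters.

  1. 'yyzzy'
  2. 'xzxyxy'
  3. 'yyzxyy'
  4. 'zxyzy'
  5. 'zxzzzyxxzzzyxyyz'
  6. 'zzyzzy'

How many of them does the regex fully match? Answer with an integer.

1 → no match
2 → no match
3 → no match
4 → no match
5 → no match — must end with 'y'
6 → match
Total matched: 1

1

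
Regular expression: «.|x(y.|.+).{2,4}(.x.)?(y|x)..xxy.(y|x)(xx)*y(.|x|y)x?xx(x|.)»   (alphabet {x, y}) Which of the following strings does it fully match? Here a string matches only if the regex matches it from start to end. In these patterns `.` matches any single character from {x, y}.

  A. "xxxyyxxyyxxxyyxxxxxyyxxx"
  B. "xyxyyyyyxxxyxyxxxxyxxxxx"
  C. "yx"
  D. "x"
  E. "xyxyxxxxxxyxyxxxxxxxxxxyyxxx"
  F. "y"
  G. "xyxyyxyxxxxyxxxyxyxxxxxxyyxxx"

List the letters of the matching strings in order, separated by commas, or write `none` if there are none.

A, B, D, E, F, G

A → match
B → match
C → no match
D → match
E → match
F → match
G → match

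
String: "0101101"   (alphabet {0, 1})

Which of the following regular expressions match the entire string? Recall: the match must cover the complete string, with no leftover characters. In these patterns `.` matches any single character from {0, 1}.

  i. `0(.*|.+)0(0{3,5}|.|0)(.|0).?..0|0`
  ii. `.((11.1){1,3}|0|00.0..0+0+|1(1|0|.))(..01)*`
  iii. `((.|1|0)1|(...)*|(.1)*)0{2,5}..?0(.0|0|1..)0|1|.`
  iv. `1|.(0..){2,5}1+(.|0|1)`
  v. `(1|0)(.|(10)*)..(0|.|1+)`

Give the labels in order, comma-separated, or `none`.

i → no match — must end with "0"
ii → match
iii → no match
iv → no match
v → no match

ii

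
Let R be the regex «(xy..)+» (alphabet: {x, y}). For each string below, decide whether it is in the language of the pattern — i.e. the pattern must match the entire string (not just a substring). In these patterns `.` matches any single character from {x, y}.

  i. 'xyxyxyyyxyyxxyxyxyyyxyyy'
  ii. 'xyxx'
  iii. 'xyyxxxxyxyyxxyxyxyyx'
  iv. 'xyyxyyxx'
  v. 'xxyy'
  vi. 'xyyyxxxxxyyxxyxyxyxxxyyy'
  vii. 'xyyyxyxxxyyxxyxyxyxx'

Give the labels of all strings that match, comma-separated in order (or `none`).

i → match
ii → match
iii → no match
iv → no match
v → no match — must start with 'xy'
vi → no match
vii → match

i, ii, vii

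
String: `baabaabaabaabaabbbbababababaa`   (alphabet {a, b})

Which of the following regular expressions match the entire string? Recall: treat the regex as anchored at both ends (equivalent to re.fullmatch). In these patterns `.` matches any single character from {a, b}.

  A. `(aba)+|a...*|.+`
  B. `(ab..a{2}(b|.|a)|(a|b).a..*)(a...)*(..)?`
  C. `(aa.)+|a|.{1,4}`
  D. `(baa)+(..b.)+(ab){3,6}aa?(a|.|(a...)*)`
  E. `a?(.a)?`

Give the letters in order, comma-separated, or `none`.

A → match
B → match
C → no match
D → match
E → no match

A, B, D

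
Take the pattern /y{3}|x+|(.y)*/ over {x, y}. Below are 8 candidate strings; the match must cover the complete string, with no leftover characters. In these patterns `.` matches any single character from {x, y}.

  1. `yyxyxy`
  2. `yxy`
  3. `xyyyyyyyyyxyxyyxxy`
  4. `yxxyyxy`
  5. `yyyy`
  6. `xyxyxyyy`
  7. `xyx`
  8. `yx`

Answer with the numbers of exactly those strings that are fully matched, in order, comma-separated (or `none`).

1 → match
2 → no match
3 → no match
4 → no match
5 → match
6 → match
7 → no match
8 → no match

1, 5, 6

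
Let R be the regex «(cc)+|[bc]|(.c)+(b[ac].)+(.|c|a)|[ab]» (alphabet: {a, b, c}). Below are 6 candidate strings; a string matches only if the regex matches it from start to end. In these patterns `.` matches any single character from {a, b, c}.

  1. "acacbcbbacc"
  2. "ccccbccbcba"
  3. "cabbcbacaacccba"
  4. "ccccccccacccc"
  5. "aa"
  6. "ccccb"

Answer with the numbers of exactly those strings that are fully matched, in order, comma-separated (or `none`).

1, 2

1 → match
2 → match
3 → no match
4 → no match
5 → no match
6 → no match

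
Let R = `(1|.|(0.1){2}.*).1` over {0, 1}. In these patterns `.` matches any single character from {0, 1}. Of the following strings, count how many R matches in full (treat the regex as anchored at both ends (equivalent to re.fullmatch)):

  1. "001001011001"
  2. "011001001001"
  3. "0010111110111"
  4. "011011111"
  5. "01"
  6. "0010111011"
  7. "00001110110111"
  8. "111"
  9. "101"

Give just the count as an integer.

1 → match
2 → match
3 → match
4 → match
5 → no match
6 → match
7 → no match
8 → match
9 → match
Total matched: 7

7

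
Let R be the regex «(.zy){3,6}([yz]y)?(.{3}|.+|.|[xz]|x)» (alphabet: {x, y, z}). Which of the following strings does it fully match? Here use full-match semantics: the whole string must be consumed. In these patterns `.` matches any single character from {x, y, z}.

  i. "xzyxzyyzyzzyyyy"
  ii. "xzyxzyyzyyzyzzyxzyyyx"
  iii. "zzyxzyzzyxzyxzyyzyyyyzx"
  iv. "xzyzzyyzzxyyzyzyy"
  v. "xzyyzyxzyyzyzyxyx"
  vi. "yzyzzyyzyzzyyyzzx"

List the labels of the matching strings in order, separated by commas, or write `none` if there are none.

i → match
ii → match
iii → match
iv → no match
v → match
vi → match

i, ii, iii, v, vi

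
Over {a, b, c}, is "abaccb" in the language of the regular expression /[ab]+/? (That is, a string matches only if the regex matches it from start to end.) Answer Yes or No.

No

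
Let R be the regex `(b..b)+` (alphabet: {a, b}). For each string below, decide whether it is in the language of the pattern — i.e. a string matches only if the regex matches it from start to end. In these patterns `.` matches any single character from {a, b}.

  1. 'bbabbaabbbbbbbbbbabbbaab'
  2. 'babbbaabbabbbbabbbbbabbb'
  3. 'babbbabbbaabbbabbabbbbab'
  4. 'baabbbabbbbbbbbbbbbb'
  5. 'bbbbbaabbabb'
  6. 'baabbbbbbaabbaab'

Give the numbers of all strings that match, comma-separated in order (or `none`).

1, 3, 4, 5, 6

1 → match
2 → no match
3 → match
4 → match
5 → match
6 → match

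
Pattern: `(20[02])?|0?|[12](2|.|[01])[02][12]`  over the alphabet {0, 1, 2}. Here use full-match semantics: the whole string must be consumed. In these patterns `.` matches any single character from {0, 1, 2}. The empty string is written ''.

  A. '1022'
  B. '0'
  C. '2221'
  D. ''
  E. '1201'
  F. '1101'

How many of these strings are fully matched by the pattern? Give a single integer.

6

A → match
B → match
C → match
D → match
E → match
F → match
Total matched: 6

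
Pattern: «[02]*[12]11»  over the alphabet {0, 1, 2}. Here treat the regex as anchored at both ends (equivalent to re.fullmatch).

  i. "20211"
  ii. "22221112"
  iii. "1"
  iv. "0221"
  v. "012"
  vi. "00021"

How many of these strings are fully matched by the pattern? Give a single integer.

1

i → match
ii → no match — must end with "11"
iii → no match — must end with "11"
iv → no match — must end with "11"
v → no match — must end with "11"
vi → no match — must end with "11"
Total matched: 1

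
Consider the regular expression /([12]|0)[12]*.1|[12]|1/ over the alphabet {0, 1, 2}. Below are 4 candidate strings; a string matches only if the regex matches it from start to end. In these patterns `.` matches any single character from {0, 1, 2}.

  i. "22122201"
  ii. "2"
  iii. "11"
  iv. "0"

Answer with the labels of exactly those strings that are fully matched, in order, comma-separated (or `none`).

i, ii

i → match
ii → match
iii → no match
iv → no match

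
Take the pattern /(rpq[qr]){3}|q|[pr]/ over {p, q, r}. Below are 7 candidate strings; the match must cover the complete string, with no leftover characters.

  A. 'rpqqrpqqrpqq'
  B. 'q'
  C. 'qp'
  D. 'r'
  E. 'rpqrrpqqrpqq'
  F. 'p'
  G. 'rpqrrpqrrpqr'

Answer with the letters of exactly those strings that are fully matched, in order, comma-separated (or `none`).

A, B, D, E, F, G

A → match
B → match
C → no match
D → match
E → match
F → match
G → match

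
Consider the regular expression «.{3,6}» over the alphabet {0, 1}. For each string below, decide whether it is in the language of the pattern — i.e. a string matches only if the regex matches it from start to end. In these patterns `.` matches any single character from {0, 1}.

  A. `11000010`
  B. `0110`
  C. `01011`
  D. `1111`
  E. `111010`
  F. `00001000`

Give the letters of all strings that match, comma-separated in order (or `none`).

B, C, D, E

A → no match
B → match
C → match
D → match
E → match
F → no match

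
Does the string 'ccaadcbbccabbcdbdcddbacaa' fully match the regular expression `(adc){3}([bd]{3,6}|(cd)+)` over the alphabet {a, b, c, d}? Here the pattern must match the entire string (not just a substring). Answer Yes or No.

Every match must start with 'adc', but 'ccaadcbbccabbcdbdcddbacaa' does not.

No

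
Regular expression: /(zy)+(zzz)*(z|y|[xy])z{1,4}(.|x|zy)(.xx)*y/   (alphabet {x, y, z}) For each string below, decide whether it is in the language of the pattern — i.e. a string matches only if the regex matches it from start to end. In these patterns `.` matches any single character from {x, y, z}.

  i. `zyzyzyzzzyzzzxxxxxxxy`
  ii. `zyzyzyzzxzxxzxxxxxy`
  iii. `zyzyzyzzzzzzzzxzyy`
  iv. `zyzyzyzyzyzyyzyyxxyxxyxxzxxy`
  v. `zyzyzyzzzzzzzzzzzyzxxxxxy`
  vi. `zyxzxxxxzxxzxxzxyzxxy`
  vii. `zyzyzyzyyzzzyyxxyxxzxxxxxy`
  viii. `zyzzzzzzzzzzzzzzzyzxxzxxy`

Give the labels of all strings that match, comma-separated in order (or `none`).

i → match
ii → match
iii → no match
iv → match
v → match
vi → no match
vii → match
viii → match

i, ii, iv, v, vii, viii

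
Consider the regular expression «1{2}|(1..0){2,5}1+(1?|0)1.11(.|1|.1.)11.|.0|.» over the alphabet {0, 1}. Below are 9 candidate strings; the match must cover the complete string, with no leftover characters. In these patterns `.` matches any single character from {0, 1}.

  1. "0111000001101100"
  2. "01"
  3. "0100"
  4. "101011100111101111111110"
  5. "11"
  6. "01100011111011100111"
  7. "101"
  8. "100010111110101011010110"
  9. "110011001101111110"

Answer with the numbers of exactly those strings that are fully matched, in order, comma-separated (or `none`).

5

1 → no match
2 → no match
3 → no match
4 → no match
5 → match
6 → no match
7 → no match
8 → no match
9 → no match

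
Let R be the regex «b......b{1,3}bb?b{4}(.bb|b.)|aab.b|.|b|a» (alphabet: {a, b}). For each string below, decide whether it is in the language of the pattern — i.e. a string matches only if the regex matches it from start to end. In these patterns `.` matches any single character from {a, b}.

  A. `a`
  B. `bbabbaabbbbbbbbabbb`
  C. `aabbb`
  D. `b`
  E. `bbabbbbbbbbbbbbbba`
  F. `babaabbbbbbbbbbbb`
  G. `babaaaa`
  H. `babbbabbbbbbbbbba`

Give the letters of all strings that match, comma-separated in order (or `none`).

A, C, D, E, F, H

A → match
B → no match
C → match
D → match
E → match
F → match
G → no match
H → match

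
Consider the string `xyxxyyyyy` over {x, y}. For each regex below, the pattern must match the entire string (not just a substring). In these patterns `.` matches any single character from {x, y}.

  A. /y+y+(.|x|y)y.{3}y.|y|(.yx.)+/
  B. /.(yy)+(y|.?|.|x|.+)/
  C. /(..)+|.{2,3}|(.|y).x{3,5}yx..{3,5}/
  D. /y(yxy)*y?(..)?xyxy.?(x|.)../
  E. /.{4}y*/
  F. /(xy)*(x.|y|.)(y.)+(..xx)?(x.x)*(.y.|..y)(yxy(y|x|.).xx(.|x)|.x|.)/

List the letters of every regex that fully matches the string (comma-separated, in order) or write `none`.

E

A → no match
B → no match
C → no match
D → no match — must start with `y`
E → match
F → no match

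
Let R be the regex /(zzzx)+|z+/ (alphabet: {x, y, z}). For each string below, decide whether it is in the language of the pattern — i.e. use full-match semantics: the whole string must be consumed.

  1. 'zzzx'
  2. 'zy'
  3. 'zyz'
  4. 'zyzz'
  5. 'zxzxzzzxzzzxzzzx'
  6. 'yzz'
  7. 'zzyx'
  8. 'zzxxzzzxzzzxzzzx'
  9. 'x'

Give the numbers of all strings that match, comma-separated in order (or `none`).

1 → match
2 → no match
3 → no match
4 → no match
5 → no match
6 → no match
7 → no match
8 → no match
9 → no match

1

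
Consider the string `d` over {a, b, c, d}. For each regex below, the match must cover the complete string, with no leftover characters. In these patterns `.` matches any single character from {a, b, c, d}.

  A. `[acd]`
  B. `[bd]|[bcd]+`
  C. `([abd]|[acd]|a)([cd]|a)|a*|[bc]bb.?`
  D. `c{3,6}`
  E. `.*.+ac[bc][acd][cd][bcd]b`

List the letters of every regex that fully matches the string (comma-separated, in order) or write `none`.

A, B

A → match
B → match
C → no match
D → no match — must start with `c`
E → no match — must end with `b`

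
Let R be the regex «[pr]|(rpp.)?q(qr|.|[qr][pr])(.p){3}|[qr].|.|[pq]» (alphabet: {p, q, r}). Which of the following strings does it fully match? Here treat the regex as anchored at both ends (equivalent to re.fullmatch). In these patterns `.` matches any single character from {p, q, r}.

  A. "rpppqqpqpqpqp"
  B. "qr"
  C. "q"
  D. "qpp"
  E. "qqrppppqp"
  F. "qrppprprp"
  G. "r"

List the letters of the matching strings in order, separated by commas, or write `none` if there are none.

A, B, C, E, F, G

A → match
B → match
C → match
D → no match
E → match
F → match
G → match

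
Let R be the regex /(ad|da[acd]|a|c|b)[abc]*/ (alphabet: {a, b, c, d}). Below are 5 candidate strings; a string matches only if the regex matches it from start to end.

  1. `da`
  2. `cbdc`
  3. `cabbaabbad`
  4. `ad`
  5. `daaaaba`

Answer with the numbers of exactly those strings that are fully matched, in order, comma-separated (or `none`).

4, 5

1 → no match
2 → no match
3 → no match
4 → match
5 → match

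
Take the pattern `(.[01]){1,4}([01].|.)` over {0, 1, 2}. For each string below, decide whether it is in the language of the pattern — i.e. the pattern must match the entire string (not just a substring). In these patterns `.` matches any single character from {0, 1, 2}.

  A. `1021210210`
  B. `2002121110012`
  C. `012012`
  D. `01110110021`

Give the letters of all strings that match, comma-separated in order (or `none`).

C

A → no match
B → no match
C → match
D → no match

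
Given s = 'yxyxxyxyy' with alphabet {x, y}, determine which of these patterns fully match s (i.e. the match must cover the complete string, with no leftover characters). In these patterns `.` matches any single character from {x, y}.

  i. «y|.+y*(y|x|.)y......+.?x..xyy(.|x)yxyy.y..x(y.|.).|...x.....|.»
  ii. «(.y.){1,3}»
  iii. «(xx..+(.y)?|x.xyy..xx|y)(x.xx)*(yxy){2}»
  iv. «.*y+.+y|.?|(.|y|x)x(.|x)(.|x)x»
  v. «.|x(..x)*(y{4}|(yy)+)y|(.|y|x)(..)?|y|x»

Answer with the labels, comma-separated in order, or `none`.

i, iv

i → match
ii → no match
iii → no match — must end with 'yxy'
iv → match
v → no match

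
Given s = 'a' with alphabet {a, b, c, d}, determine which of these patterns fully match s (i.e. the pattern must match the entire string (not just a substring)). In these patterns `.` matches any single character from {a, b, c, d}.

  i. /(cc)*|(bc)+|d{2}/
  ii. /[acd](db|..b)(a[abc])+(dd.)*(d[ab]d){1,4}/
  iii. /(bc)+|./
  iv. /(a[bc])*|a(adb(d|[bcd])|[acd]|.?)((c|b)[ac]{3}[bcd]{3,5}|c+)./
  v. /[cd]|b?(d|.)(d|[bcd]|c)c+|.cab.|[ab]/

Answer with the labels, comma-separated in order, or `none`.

iii, v

i → no match
ii → no match — must end with 'd'
iii → match
iv → no match
v → match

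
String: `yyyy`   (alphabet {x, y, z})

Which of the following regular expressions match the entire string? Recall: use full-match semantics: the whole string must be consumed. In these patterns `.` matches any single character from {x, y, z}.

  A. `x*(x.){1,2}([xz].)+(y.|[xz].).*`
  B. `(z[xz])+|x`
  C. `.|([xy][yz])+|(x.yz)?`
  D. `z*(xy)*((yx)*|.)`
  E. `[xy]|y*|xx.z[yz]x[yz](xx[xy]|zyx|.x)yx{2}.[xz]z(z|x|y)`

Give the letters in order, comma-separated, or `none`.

C, E

A → no match
B → no match
C → match
D → no match
E → match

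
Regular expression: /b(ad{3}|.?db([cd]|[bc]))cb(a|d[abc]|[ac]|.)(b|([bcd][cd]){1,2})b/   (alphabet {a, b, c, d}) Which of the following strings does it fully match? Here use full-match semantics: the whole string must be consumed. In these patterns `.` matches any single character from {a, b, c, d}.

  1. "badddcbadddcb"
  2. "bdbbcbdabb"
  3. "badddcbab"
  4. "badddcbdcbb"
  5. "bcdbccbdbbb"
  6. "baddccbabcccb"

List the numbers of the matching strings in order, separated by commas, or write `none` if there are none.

1 → match
2 → match
3 → no match
4 → match
5 → match
6 → no match

1, 2, 4, 5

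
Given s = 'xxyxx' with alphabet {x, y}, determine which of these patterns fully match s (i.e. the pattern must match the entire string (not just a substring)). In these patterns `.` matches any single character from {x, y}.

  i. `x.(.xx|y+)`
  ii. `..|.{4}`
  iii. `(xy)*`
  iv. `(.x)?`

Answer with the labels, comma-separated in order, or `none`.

i

i → match
ii → no match
iii → no match
iv → no match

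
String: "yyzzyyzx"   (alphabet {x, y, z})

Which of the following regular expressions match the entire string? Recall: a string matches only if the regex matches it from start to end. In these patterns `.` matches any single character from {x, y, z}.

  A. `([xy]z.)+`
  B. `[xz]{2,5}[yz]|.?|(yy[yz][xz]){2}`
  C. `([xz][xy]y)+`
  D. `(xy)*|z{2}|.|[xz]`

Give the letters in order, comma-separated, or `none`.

A → no match
B → match
C → no match — must end with "y"
D → no match

B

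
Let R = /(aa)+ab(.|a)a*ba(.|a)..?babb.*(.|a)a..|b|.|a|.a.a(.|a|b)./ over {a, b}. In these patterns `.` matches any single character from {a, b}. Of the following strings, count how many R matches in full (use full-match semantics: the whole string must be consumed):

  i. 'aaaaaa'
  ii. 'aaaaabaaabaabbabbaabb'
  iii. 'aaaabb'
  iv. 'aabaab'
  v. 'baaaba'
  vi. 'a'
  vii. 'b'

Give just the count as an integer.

7

i → match
ii → match
iii → match
iv → match
v → match
vi → match
vii → match
Total matched: 7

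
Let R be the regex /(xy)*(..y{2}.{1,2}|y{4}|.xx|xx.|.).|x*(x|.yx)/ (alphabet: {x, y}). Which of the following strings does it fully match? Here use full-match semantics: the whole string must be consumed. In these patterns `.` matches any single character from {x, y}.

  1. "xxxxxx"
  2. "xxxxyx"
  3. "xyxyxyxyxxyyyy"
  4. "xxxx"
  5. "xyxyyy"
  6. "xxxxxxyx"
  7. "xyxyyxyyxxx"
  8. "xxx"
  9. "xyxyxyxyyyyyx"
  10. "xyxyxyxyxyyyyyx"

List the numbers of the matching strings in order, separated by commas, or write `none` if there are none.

1 → match
2 → match
3 → match
4 → match
5 → match
6 → match
7 → match
8 → match
9 → match
10 → match

1, 2, 3, 4, 5, 6, 7, 8, 9, 10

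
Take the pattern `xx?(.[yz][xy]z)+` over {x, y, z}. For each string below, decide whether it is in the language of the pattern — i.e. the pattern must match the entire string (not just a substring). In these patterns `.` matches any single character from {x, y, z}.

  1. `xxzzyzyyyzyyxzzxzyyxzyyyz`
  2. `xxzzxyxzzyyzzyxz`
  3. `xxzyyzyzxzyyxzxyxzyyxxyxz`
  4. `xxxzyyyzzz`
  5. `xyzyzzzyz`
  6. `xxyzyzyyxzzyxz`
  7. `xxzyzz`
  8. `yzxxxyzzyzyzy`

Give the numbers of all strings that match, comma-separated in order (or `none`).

1 → no match
2 → no match
3 → no match
4 → no match
5 → match
6 → match
7 → no match
8 → no match — must start with `x`

5, 6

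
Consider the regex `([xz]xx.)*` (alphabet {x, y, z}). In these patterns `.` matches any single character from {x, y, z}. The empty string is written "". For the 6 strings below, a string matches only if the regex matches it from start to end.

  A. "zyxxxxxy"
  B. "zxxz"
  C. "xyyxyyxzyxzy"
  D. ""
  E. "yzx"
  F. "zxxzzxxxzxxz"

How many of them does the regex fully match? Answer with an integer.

A → no match
B → match
C → no match
D → match
E → no match
F → match
Total matched: 3

3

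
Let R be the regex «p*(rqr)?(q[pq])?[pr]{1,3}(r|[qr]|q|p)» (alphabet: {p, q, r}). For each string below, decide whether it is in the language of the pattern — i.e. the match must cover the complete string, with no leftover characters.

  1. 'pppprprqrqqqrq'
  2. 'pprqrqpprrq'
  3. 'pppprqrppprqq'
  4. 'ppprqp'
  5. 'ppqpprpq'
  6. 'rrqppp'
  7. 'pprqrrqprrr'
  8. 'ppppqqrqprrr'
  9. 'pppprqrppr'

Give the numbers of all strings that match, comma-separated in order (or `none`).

2, 5, 9

1 → no match
2. 'pprqrqpprrq' → match
3 → no match
4. 'ppprqp' → no match
5. 'ppqpprpq' → match
6. 'rrqppp' → no match
7. 'pprqrrqprrr' → no match
8. 'ppppqqrqprrr' → no match
9. 'pppprqrppr' → match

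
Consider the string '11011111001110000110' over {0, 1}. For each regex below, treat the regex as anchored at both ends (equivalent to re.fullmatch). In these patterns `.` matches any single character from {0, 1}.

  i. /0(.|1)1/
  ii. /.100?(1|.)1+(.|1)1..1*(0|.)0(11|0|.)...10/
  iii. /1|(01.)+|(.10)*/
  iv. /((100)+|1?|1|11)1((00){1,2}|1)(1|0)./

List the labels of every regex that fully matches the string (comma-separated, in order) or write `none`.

ii

i → no match — must start with '0'
ii → match
iii → no match
iv → no match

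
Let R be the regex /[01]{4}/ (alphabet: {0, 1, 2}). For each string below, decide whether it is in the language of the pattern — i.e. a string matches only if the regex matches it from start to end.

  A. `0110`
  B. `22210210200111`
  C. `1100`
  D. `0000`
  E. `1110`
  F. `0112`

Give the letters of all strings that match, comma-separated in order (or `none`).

A, C, D, E

A → match
B → no match
C → match
D → match
E → match
F → no match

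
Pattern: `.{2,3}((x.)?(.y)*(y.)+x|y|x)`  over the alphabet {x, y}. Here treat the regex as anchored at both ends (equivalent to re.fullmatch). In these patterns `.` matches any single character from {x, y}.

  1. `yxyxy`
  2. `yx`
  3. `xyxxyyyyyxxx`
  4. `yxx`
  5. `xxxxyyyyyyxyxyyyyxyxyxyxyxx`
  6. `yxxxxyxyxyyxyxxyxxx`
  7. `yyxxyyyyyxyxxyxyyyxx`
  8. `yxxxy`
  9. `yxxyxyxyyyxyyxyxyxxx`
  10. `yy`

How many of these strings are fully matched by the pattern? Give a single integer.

2

1 → no match
2 → no match
3 → no match
4 → match
5 → match
6 → no match
7 → no match
8 → no match
9 → no match
10 → no match
Total matched: 2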